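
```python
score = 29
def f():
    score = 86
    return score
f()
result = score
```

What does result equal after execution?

Step 1: Global score = 29.
Step 2: f() creates local score = 86 (shadow, not modification).
Step 3: After f() returns, global score is unchanged. result = 29

The answer is 29.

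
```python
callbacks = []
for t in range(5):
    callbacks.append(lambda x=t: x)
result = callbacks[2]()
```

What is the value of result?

Step 1: Default argument x=t captures t's value at each iteration.
Step 2: callbacks[2] captured x = 2 when t was 2.
Step 3: result = 2

The answer is 2.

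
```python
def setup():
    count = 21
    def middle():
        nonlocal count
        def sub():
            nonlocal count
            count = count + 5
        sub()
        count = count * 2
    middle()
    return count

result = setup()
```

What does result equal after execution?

Step 1: count = 21.
Step 2: sub() adds 5: count = 21 + 5 = 26.
Step 3: middle() doubles: count = 26 * 2 = 52.
Step 4: result = 52

The answer is 52.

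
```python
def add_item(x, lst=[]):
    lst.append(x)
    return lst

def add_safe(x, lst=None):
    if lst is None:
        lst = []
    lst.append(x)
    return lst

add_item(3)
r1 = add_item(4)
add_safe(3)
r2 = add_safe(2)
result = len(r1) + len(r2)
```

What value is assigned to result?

Step 1: add_item shares mutable default: after 2 calls, lst = [3, 4], len = 2.
Step 2: add_safe creates fresh list each time: r2 = [2], len = 1.
Step 3: result = 2 + 1 = 3

The answer is 3.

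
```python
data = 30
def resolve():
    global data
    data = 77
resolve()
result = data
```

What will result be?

Step 1: data = 30 globally.
Step 2: resolve() declares global data and sets it to 77.
Step 3: After resolve(), global data = 77. result = 77

The answer is 77.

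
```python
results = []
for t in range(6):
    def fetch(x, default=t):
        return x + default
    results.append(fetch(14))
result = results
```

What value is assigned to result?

Step 1: Default argument default=t is evaluated at function definition time.
Step 2: Each iteration creates fetch with default = current t value.
Step 3: fetch(14) returns 14 + default. results = [14, 15, 16, 17, 18, 19]

The answer is [14, 15, 16, 17, 18, 19].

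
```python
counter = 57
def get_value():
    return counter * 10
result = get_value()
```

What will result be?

Step 1: counter = 57 is defined globally.
Step 2: get_value() looks up counter from global scope = 57, then computes 57 * 10 = 570.
Step 3: result = 570

The answer is 570.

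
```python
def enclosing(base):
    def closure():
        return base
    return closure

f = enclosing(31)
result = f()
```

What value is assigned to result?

Step 1: enclosing(31) creates closure capturing base = 31.
Step 2: f() returns the captured base = 31.
Step 3: result = 31

The answer is 31.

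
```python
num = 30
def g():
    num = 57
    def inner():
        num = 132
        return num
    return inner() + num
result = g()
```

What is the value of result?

Step 1: g() has local num = 57. inner() has local num = 132.
Step 2: inner() returns its local num = 132.
Step 3: g() returns 132 + its own num (57) = 189

The answer is 189.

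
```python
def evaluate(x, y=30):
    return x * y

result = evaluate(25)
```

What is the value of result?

Step 1: evaluate(25) uses default y = 30.
Step 2: Returns 25 * 30 = 750.
Step 3: result = 750

The answer is 750.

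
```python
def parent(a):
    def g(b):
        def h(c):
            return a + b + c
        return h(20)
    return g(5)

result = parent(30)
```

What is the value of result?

Step 1: a = 30, b = 5, c = 20 across three nested scopes.
Step 2: h() accesses all three via LEGB rule.
Step 3: result = 30 + 5 + 20 = 55

The answer is 55.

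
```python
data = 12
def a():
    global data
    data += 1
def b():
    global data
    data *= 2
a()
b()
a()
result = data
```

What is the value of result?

Step 1: data = 12.
Step 2: a(): data = 12 + 1 = 13.
Step 3: b(): data = 13 * 2 = 26.
Step 4: a(): data = 26 + 1 = 27

The answer is 27.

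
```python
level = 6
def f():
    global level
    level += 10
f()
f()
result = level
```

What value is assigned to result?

Step 1: level = 6.
Step 2: First f(): level = 6 + 10 = 16.
Step 3: Second f(): level = 16 + 10 = 26. result = 26

The answer is 26.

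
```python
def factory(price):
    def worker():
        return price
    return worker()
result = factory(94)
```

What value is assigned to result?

Step 1: factory(94) binds parameter price = 94.
Step 2: worker() looks up price in enclosing scope and finds the parameter price = 94.
Step 3: result = 94

The answer is 94.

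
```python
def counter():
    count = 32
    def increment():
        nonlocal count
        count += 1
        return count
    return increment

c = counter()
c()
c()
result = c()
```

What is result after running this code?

Step 1: counter() creates closure with count = 32.
Step 2: Each c() call increments count via nonlocal. After 3 calls: 32 + 3 = 35.
Step 3: result = 35

The answer is 35.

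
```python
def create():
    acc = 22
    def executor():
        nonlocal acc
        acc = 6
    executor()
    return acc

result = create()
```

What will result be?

Step 1: create() sets acc = 22.
Step 2: executor() uses nonlocal to reassign acc = 6.
Step 3: result = 6

The answer is 6.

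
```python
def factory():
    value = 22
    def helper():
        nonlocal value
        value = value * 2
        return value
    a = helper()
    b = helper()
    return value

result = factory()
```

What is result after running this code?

Step 1: value starts at 22.
Step 2: First helper(): value = 22 * 2 = 44.
Step 3: Second helper(): value = 44 * 2 = 88.
Step 4: result = 88

The answer is 88.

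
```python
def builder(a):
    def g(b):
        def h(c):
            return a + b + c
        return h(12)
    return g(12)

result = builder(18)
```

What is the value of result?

Step 1: a = 18, b = 12, c = 12 across three nested scopes.
Step 2: h() accesses all three via LEGB rule.
Step 3: result = 18 + 12 + 12 = 42

The answer is 42.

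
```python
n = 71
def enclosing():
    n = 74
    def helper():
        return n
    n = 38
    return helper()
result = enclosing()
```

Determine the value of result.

Step 1: enclosing() sets n = 74, then later n = 38.
Step 2: helper() is called after n is reassigned to 38. Closures capture variables by reference, not by value.
Step 3: result = 38

The answer is 38.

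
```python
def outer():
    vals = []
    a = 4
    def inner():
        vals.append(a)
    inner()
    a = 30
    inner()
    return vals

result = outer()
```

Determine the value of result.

Step 1: a = 4. inner() appends current a to vals.
Step 2: First inner(): appends 4. Then a = 30.
Step 3: Second inner(): appends 30 (closure sees updated a). result = [4, 30]

The answer is [4, 30].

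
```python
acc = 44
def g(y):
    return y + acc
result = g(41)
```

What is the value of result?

Step 1: acc = 44 is defined globally.
Step 2: g(41) uses parameter y = 41 and looks up acc from global scope = 44.
Step 3: result = 41 + 44 = 85

The answer is 85.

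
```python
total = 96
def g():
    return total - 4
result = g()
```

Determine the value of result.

Step 1: total = 96 is defined globally.
Step 2: g() looks up total from global scope = 96, then computes 96 - 4 = 92.
Step 3: result = 92

The answer is 92.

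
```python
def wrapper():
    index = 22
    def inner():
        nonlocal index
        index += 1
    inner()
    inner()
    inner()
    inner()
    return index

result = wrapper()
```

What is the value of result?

Step 1: index starts at 22.
Step 2: inner() is called 4 times, each adding 1.
Step 3: index = 22 + 1 * 4 = 26

The answer is 26.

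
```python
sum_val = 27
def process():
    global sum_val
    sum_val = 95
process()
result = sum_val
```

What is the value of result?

Step 1: sum_val = 27 globally.
Step 2: process() declares global sum_val and sets it to 95.
Step 3: After process(), global sum_val = 95. result = 95

The answer is 95.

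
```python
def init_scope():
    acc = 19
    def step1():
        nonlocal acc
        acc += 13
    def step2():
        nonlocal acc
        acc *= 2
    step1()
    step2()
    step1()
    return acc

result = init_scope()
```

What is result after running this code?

Step 1: acc = 19.
Step 2: step1(): acc = 19 + 13 = 32.
Step 3: step2(): acc = 32 * 2 = 64.
Step 4: step1(): acc = 64 + 13 = 77. result = 77

The answer is 77.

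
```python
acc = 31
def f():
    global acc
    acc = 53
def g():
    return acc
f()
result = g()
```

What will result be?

Step 1: acc = 31.
Step 2: f() sets global acc = 53.
Step 3: g() reads global acc = 53. result = 53

The answer is 53.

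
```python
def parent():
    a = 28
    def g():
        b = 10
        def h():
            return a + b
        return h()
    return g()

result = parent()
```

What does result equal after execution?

Step 1: parent() defines a = 28. g() defines b = 10.
Step 2: h() accesses both from enclosing scopes: a = 28, b = 10.
Step 3: result = 28 + 10 = 38

The answer is 38.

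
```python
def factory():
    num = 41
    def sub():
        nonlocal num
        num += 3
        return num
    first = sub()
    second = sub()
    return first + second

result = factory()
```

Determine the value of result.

Step 1: num starts at 41.
Step 2: First call: num = 41 + 3 = 44, returns 44.
Step 3: Second call: num = 44 + 3 = 47, returns 47.
Step 4: result = 44 + 47 = 91

The answer is 91.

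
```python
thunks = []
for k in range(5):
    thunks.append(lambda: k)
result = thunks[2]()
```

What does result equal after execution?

Step 1: The loop creates 5 lambdas, all referencing the same variable k.
Step 2: After the loop, k = 4 (final value).
Step 3: thunks[2]() looks up k at call time and finds 4. This is the late binding gotcha. result = 4

The answer is 4.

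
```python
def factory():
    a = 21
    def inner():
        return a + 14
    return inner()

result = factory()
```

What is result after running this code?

Step 1: factory() defines a = 21.
Step 2: inner() reads a = 21 from enclosing scope, returns 21 + 14 = 35.
Step 3: result = 35

The answer is 35.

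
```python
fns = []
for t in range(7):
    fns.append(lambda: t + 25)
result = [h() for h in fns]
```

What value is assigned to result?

Step 1: All lambdas capture t by reference. After the loop, t = 6.
Step 2: Each call returns 6 + 25 = 31.
Step 3: result = [31, 31, 31, 31, 31, 31, 31]

The answer is [31, 31, 31, 31, 31, 31, 31].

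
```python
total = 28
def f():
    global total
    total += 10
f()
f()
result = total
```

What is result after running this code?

Step 1: total = 28.
Step 2: First f(): total = 28 + 10 = 38.
Step 3: Second f(): total = 38 + 10 = 48. result = 48

The answer is 48.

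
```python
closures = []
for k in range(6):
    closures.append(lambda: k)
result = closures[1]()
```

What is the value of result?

Step 1: The loop creates 6 lambdas, all referencing the same variable k.
Step 2: After the loop, k = 5 (final value).
Step 3: closures[1]() looks up k at call time and finds 5. This is the late binding gotcha. result = 5

The answer is 5.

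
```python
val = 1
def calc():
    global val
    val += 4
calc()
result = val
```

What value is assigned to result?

Step 1: val = 1 globally.
Step 2: calc() modifies global val: val += 4 = 5.
Step 3: result = 5

The answer is 5.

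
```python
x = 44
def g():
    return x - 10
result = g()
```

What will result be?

Step 1: x = 44 is defined globally.
Step 2: g() looks up x from global scope = 44, then computes 44 - 10 = 34.
Step 3: result = 34

The answer is 34.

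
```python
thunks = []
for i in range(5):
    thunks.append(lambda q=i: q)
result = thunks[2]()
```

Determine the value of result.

Step 1: Default argument q=i captures i's value at each iteration.
Step 2: thunks[2] captured q = 2 when i was 2.
Step 3: result = 2

The answer is 2.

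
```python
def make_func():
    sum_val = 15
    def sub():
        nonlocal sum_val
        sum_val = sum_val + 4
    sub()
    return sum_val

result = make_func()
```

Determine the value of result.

Step 1: make_func() sets sum_val = 15.
Step 2: sub() uses nonlocal to modify sum_val in make_func's scope: sum_val = 15 + 4 = 19.
Step 3: make_func() returns the modified sum_val = 19

The answer is 19.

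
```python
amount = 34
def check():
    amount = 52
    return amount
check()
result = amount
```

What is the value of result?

Step 1: amount = 34 globally.
Step 2: check() creates a LOCAL amount = 52 (no global keyword!).
Step 3: The global amount is unchanged. result = 34

The answer is 34.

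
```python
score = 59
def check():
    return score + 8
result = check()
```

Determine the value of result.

Step 1: score = 59 is defined globally.
Step 2: check() looks up score from global scope = 59, then computes 59 + 8 = 67.
Step 3: result = 67

The answer is 67.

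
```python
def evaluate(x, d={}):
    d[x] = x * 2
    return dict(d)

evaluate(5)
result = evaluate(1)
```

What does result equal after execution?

Step 1: Mutable default dict is shared across calls.
Step 2: First call adds 5: 10. Second call adds 1: 2.
Step 3: result = {5: 10, 1: 2}

The answer is {5: 10, 1: 2}.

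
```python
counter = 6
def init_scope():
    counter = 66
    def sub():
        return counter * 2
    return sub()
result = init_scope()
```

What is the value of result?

Step 1: init_scope() shadows global counter with counter = 66.
Step 2: sub() finds counter = 66 in enclosing scope, computes 66 * 2 = 132.
Step 3: result = 132

The answer is 132.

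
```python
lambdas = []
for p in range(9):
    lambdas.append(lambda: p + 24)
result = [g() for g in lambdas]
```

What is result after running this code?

Step 1: All lambdas capture p by reference. After the loop, p = 8.
Step 2: Each call returns 8 + 24 = 32.
Step 3: result = [32, 32, 32, 32, 32, 32, 32, 32, 32]

The answer is [32, 32, 32, 32, 32, 32, 32, 32, 32].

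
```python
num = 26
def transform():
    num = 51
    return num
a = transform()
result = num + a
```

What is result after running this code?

Step 1: Global num = 26. transform() returns local num = 51.
Step 2: a = 51. Global num still = 26.
Step 3: result = 26 + 51 = 77

The answer is 77.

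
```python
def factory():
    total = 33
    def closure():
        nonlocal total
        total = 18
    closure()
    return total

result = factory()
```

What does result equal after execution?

Step 1: factory() sets total = 33.
Step 2: closure() uses nonlocal to reassign total = 18.
Step 3: result = 18

The answer is 18.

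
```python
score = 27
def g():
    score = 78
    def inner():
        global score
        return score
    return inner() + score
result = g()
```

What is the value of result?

Step 1: Global score = 27. g() shadows with local score = 78.
Step 2: inner() uses global keyword, so inner() returns global score = 27.
Step 3: g() returns 27 + 78 = 105

The answer is 105.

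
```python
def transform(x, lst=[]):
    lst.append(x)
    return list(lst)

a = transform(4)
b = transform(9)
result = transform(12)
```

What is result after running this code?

Step 1: Default list is shared. list() creates copies for return values.
Step 2: Internal list grows: [4] -> [4, 9] -> [4, 9, 12].
Step 3: result = [4, 9, 12]

The answer is [4, 9, 12].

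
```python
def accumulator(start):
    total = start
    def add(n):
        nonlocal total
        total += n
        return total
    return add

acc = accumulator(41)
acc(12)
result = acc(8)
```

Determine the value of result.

Step 1: accumulator(41) creates closure with total = 41.
Step 2: First acc(12): total = 41 + 12 = 53.
Step 3: Second acc(8): total = 53 + 8 = 61. result = 61

The answer is 61.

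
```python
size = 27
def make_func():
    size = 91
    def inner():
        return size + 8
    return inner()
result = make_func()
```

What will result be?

Step 1: make_func() shadows global size with size = 91.
Step 2: inner() finds size = 91 in enclosing scope, computes 91 + 8 = 99.
Step 3: result = 99

The answer is 99.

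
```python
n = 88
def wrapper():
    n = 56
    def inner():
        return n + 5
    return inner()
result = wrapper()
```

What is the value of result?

Step 1: wrapper() shadows global n with n = 56.
Step 2: inner() finds n = 56 in enclosing scope, computes 56 + 5 = 61.
Step 3: result = 61

The answer is 61.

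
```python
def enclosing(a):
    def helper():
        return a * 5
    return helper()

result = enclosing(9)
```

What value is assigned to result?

Step 1: enclosing(9) binds parameter a = 9.
Step 2: helper() accesses a = 9 from enclosing scope.
Step 3: result = 9 * 5 = 45

The answer is 45.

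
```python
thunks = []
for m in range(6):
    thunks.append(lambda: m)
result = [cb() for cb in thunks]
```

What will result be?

Step 1: All 6 lambdas share the same variable m.
Step 2: After the loop, m = 5.
Step 3: Each call returns 5. result = [5, 5, 5, 5, 5, 5]

The answer is [5, 5, 5, 5, 5, 5].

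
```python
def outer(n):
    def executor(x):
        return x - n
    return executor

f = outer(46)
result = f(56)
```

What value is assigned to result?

Step 1: outer(46) creates a closure capturing n = 46.
Step 2: f(56) computes 56 - 46 = 10.
Step 3: result = 10

The answer is 10.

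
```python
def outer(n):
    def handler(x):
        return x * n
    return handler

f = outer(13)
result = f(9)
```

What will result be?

Step 1: outer(13) creates a closure capturing n = 13.
Step 2: f(9) computes 9 * 13 = 117.
Step 3: result = 117

The answer is 117.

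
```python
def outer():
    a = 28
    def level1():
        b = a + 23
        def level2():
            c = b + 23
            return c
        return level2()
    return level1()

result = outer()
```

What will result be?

Step 1: a = 28. b = a + 23 = 51.
Step 2: c = b + 23 = 51 + 23 = 74.
Step 3: result = 74

The answer is 74.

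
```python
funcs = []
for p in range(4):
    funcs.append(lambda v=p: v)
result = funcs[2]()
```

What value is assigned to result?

Step 1: Default argument v=p captures p's value at each iteration.
Step 2: funcs[2] captured v = 2 when p was 2.
Step 3: result = 2

The answer is 2.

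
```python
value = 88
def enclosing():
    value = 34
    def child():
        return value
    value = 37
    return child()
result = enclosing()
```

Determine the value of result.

Step 1: enclosing() sets value = 34, then later value = 37.
Step 2: child() is called after value is reassigned to 37. Closures capture variables by reference, not by value.
Step 3: result = 37

The answer is 37.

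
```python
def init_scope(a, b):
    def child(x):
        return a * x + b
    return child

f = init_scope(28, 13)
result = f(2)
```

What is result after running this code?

Step 1: init_scope(28, 13) captures a = 28, b = 13.
Step 2: f(2) computes 28 * 2 + 13 = 69.
Step 3: result = 69

The answer is 69.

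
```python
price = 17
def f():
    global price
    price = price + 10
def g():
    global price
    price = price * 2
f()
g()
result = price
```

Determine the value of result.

Step 1: price = 17.
Step 2: f() adds 10: price = 17 + 10 = 27.
Step 3: g() doubles: price = 27 * 2 = 54.
Step 4: result = 54

The answer is 54.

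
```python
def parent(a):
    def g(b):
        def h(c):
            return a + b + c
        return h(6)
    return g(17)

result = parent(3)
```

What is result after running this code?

Step 1: a = 3, b = 17, c = 6 across three nested scopes.
Step 2: h() accesses all three via LEGB rule.
Step 3: result = 3 + 17 + 6 = 26

The answer is 26.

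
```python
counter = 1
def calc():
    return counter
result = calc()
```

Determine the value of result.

Step 1: counter = 1 is defined in the global scope.
Step 2: calc() looks up counter. No local counter exists, so Python checks the global scope via LEGB rule and finds counter = 1.
Step 3: result = 1

The answer is 1.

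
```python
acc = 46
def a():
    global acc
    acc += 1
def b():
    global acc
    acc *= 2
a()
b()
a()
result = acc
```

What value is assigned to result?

Step 1: acc = 46.
Step 2: a(): acc = 46 + 1 = 47.
Step 3: b(): acc = 47 * 2 = 94.
Step 4: a(): acc = 94 + 1 = 95

The answer is 95.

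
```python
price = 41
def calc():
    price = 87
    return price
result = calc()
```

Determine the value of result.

Step 1: Global price = 41.
Step 2: calc() creates local price = 87, shadowing the global.
Step 3: Returns local price = 87. result = 87

The answer is 87.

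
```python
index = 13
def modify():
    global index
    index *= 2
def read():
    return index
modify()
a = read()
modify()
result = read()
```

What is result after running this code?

Step 1: index = 13.
Step 2: First modify(): index = 13 * 2 = 26.
Step 3: Second modify(): index = 26 * 2 = 52.
Step 4: read() returns 52

The answer is 52.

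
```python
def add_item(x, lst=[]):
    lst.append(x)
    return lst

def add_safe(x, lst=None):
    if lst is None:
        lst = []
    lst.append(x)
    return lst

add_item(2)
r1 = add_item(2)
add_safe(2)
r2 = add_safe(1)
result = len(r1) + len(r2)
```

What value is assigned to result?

Step 1: add_item shares mutable default: after 2 calls, lst = [2, 2], len = 2.
Step 2: add_safe creates fresh list each time: r2 = [1], len = 1.
Step 3: result = 2 + 1 = 3

The answer is 3.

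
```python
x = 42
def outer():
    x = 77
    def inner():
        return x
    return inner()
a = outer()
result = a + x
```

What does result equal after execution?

Step 1: outer() has local x = 77. inner() reads from enclosing.
Step 2: outer() returns 77. Global x = 42 unchanged.
Step 3: result = 77 + 42 = 119

The answer is 119.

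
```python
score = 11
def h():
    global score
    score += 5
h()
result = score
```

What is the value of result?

Step 1: score = 11 globally.
Step 2: h() modifies global score: score += 5 = 16.
Step 3: result = 16

The answer is 16.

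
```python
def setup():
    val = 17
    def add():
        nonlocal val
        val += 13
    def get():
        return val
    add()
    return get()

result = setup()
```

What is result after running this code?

Step 1: val = 17. add() modifies it via nonlocal, get() reads it.
Step 2: add() makes val = 17 + 13 = 30.
Step 3: get() returns 30. result = 30

The answer is 30.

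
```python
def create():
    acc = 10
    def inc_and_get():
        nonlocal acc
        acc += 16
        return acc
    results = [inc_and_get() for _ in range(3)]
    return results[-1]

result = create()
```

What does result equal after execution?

Step 1: acc = 10.
Step 2: Three calls to inc_and_get(), each adding 16.
Step 3: Last value = 10 + 16 * 3 = 58

The answer is 58.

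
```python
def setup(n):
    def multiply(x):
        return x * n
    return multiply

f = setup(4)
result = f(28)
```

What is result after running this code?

Step 1: setup(4) returns multiply closure with n = 4.
Step 2: f(28) computes 28 * 4 = 112.
Step 3: result = 112

The answer is 112.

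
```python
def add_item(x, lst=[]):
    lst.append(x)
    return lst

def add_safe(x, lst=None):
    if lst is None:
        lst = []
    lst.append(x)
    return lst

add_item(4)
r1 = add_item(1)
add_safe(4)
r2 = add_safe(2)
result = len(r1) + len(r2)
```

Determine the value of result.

Step 1: add_item shares mutable default: after 2 calls, lst = [4, 1], len = 2.
Step 2: add_safe creates fresh list each time: r2 = [2], len = 1.
Step 3: result = 2 + 1 = 3

The answer is 3.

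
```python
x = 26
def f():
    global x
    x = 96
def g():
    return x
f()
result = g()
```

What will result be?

Step 1: x = 26.
Step 2: f() sets global x = 96.
Step 3: g() reads global x = 96. result = 96

The answer is 96.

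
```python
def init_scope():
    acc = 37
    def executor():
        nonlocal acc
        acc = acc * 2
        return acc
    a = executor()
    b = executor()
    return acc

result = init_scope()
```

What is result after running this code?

Step 1: acc starts at 37.
Step 2: First executor(): acc = 37 * 2 = 74.
Step 3: Second executor(): acc = 74 * 2 = 148.
Step 4: result = 148

The answer is 148.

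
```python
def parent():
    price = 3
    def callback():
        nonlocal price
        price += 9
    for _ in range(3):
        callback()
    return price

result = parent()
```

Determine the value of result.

Step 1: price = 3.
Step 2: callback() is called 3 times in a loop, each adding 9 via nonlocal.
Step 3: price = 3 + 9 * 3 = 30

The answer is 30.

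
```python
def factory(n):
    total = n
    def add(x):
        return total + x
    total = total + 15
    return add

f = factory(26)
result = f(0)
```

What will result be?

Step 1: factory(26) sets total = 26, then total = 26 + 15 = 41.
Step 2: Closures capture by reference, so add sees total = 41.
Step 3: f(0) returns 41 + 0 = 41

The answer is 41.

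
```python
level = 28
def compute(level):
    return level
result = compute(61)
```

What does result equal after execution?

Step 1: Global level = 28.
Step 2: compute(61) takes parameter level = 61, which shadows the global.
Step 3: result = 61

The answer is 61.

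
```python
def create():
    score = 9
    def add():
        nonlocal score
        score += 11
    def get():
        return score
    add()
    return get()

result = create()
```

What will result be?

Step 1: score = 9. add() modifies it via nonlocal, get() reads it.
Step 2: add() makes score = 9 + 11 = 20.
Step 3: get() returns 20. result = 20

The answer is 20.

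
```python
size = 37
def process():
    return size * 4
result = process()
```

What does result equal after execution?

Step 1: size = 37 is defined globally.
Step 2: process() looks up size from global scope = 37, then computes 37 * 4 = 148.
Step 3: result = 148

The answer is 148.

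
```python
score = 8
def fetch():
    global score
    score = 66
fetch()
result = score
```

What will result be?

Step 1: score = 8 globally.
Step 2: fetch() declares global score and sets it to 66.
Step 3: After fetch(), global score = 66. result = 66

The answer is 66.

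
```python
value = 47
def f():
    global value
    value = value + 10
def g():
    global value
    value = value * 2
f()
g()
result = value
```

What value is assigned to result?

Step 1: value = 47.
Step 2: f() adds 10: value = 47 + 10 = 57.
Step 3: g() doubles: value = 57 * 2 = 114.
Step 4: result = 114

The answer is 114.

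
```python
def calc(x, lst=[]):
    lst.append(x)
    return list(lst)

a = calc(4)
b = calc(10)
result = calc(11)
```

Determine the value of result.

Step 1: Default list is shared. list() creates copies for return values.
Step 2: Internal list grows: [4] -> [4, 10] -> [4, 10, 11].
Step 3: result = [4, 10, 11]

The answer is [4, 10, 11].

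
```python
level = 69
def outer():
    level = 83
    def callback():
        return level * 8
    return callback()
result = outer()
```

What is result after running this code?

Step 1: outer() shadows global level with level = 83.
Step 2: callback() finds level = 83 in enclosing scope, computes 83 * 8 = 664.
Step 3: result = 664

The answer is 664.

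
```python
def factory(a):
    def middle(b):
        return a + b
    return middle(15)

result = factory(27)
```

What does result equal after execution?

Step 1: factory(27) passes a = 27.
Step 2: middle(15) has b = 15, reads a = 27 from enclosing.
Step 3: result = 27 + 15 = 42

The answer is 42.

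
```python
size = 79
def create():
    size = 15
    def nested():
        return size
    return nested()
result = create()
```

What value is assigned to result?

Step 1: size = 79 globally, but create() defines size = 15 locally.
Step 2: nested() looks up size. Not in local scope, so checks enclosing scope (create) and finds size = 15.
Step 3: result = 15

The answer is 15.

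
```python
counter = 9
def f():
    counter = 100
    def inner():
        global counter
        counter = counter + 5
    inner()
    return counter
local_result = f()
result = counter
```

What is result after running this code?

Step 1: Global counter = 9. f() creates local counter = 100.
Step 2: inner() declares global counter and adds 5: global counter = 9 + 5 = 14.
Step 3: f() returns its local counter = 100 (unaffected by inner).
Step 4: result = global counter = 14

The answer is 14.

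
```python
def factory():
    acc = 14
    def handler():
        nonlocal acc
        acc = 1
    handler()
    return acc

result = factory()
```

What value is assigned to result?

Step 1: factory() sets acc = 14.
Step 2: handler() uses nonlocal to reassign acc = 1.
Step 3: result = 1

The answer is 1.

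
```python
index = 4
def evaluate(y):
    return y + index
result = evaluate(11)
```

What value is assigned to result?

Step 1: index = 4 is defined globally.
Step 2: evaluate(11) uses parameter y = 11 and looks up index from global scope = 4.
Step 3: result = 11 + 4 = 15

The answer is 15.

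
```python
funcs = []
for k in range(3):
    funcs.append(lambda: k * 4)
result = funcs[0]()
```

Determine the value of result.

Step 1: All lambdas reference the same variable k (late binding).
Step 2: After the loop, k = 2. Every lambda returns k * 4.
Step 3: funcs[0]() = 2 * 4 = 8

The answer is 8.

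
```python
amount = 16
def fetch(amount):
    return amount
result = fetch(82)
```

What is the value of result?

Step 1: Global amount = 16.
Step 2: fetch(82) takes parameter amount = 82, which shadows the global.
Step 3: result = 82

The answer is 82.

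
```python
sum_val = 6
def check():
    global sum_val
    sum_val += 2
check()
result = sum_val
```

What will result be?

Step 1: sum_val = 6 globally.
Step 2: check() modifies global sum_val: sum_val += 2 = 8.
Step 3: result = 8

The answer is 8.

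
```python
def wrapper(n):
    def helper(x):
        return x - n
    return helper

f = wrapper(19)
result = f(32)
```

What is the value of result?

Step 1: wrapper(19) creates a closure capturing n = 19.
Step 2: f(32) computes 32 - 19 = 13.
Step 3: result = 13

The answer is 13.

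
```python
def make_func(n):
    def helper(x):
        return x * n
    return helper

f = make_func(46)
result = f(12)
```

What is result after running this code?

Step 1: make_func(46) creates a closure capturing n = 46.
Step 2: f(12) computes 12 * 46 = 552.
Step 3: result = 552

The answer is 552.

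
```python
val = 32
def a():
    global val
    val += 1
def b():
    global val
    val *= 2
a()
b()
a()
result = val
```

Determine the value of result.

Step 1: val = 32.
Step 2: a(): val = 32 + 1 = 33.
Step 3: b(): val = 33 * 2 = 66.
Step 4: a(): val = 66 + 1 = 67

The answer is 67.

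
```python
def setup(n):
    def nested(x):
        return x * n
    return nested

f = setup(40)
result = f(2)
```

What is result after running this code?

Step 1: setup(40) creates a closure capturing n = 40.
Step 2: f(2) computes 2 * 40 = 80.
Step 3: result = 80

The answer is 80.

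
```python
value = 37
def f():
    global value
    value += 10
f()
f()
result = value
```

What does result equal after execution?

Step 1: value = 37.
Step 2: First f(): value = 37 + 10 = 47.
Step 3: Second f(): value = 47 + 10 = 57. result = 57

The answer is 57.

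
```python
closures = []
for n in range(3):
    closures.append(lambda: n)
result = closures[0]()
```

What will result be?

Step 1: The loop creates 3 lambdas, all referencing the same variable n.
Step 2: After the loop, n = 2 (final value).
Step 3: closures[0]() looks up n at call time and finds 2. This is the late binding gotcha. result = 2

The answer is 2.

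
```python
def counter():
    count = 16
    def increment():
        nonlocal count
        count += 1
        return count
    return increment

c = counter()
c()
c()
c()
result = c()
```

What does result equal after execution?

Step 1: counter() creates closure with count = 16.
Step 2: Each c() call increments count via nonlocal. After 4 calls: 16 + 4 = 20.
Step 3: result = 20

The answer is 20.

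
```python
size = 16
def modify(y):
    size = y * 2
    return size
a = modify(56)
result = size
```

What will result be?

Step 1: Global size = 16.
Step 2: modify(56) creates local size = 56 * 2 = 112.
Step 3: Global size unchanged because no global keyword. result = 16

The answer is 16.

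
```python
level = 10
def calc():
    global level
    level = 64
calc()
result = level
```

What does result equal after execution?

Step 1: level = 10 globally.
Step 2: calc() declares global level and sets it to 64.
Step 3: After calc(), global level = 64. result = 64

The answer is 64.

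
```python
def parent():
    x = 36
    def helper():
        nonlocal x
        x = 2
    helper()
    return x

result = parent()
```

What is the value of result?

Step 1: parent() sets x = 36.
Step 2: helper() uses nonlocal to reassign x = 2.
Step 3: result = 2

The answer is 2.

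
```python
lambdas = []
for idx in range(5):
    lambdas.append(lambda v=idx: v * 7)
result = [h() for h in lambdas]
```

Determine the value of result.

Step 1: Default arg v=idx captures idx at each iteration.
Step 2: lambdas[k] has v defaulting to k, returns k * 7.
Step 3: result = [0, 7, 14, 21, 28]

The answer is [0, 7, 14, 21, 28].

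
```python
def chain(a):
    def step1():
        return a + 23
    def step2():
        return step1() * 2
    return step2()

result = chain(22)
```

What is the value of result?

Step 1: chain(22) captures a = 22.
Step 2: step2() calls step1() which returns 22 + 23 = 45.
Step 3: step2() returns 45 * 2 = 90

The answer is 90.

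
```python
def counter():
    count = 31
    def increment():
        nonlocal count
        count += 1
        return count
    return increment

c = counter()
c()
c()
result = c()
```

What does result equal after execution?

Step 1: counter() creates closure with count = 31.
Step 2: Each c() call increments count via nonlocal. After 3 calls: 31 + 3 = 34.
Step 3: result = 34

The answer is 34.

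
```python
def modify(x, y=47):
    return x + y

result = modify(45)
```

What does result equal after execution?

Step 1: modify(45) uses default y = 47.
Step 2: Returns 45 + 47 = 92.
Step 3: result = 92

The answer is 92.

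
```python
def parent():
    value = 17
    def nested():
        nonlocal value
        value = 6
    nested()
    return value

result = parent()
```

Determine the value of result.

Step 1: parent() sets value = 17.
Step 2: nested() uses nonlocal to reassign value = 6.
Step 3: result = 6

The answer is 6.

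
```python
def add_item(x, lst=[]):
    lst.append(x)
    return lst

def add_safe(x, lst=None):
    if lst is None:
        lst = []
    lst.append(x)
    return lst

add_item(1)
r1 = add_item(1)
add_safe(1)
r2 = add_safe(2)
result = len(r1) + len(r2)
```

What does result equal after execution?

Step 1: add_item shares mutable default: after 2 calls, lst = [1, 1], len = 2.
Step 2: add_safe creates fresh list each time: r2 = [2], len = 1.
Step 3: result = 2 + 1 = 3

The answer is 3.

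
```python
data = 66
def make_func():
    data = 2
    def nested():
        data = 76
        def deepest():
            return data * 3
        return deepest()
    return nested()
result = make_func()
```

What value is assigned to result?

Step 1: deepest() looks up data through LEGB: not local, finds data = 76 in enclosing nested().
Step 2: Returns 76 * 3 = 228.
Step 3: result = 228

The answer is 228.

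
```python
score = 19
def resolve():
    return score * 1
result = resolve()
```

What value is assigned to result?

Step 1: score = 19 is defined globally.
Step 2: resolve() looks up score from global scope = 19, then computes 19 * 1 = 19.
Step 3: result = 19

The answer is 19.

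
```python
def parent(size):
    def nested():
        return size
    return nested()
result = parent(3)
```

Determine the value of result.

Step 1: parent(3) binds parameter size = 3.
Step 2: nested() looks up size in enclosing scope and finds the parameter size = 3.
Step 3: result = 3

The answer is 3.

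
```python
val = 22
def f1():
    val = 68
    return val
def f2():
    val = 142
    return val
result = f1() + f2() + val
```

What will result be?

Step 1: Each function shadows global val with its own local.
Step 2: f1() returns 68, f2() returns 142.
Step 3: Global val = 22 is unchanged. result = 68 + 142 + 22 = 232

The answer is 232.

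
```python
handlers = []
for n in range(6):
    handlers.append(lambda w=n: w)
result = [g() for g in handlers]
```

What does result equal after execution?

Step 1: Default arg w=n captures n at each iteration.
Step 2: Each lambda has its own default: 0, 1, ..., 5.
Step 3: result = [0, 1, 2, 3, 4, 5]

The answer is [0, 1, 2, 3, 4, 5].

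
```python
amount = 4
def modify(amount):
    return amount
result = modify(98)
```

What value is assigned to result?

Step 1: Global amount = 4.
Step 2: modify(98) takes parameter amount = 98, which shadows the global.
Step 3: result = 98

The answer is 98.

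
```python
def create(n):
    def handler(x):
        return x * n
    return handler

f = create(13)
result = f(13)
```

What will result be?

Step 1: create(13) creates a closure capturing n = 13.
Step 2: f(13) computes 13 * 13 = 169.
Step 3: result = 169

The answer is 169.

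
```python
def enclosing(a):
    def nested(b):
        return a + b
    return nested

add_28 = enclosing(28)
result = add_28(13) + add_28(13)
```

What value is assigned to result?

Step 1: add_28 captures a = 28.
Step 2: add_28(13) = 28 + 13 = 41, called twice.
Step 3: result = 41 + 41 = 82

The answer is 82.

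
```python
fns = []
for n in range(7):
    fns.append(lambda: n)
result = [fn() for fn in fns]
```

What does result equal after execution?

Step 1: All 7 lambdas share the same variable n.
Step 2: After the loop, n = 6.
Step 3: Each call returns 6. result = [6, 6, 6, 6, 6, 6, 6]

The answer is [6, 6, 6, 6, 6, 6, 6].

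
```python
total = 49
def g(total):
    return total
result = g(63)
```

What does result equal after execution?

Step 1: Global total = 49.
Step 2: g(63) takes parameter total = 63, which shadows the global.
Step 3: result = 63

The answer is 63.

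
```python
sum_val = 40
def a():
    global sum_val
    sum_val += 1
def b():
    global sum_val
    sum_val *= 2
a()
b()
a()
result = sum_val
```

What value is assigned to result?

Step 1: sum_val = 40.
Step 2: a(): sum_val = 40 + 1 = 41.
Step 3: b(): sum_val = 41 * 2 = 82.
Step 4: a(): sum_val = 82 + 1 = 83

The answer is 83.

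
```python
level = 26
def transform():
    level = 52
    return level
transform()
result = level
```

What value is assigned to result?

Step 1: Global level = 26.
Step 2: transform() creates local level = 52 (shadow, not modification).
Step 3: After transform() returns, global level is unchanged. result = 26

The answer is 26.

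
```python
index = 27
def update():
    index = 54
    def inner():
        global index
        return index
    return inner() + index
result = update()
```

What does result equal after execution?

Step 1: Global index = 27. update() shadows with local index = 54.
Step 2: inner() uses global keyword, so inner() returns global index = 27.
Step 3: update() returns 27 + 54 = 81

The answer is 81.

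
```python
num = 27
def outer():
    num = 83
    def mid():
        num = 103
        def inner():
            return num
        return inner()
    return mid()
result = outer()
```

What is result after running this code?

Step 1: Three levels of shadowing: global 27, outer 83, mid 103.
Step 2: inner() finds num = 103 in enclosing mid() scope.
Step 3: result = 103

The answer is 103.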